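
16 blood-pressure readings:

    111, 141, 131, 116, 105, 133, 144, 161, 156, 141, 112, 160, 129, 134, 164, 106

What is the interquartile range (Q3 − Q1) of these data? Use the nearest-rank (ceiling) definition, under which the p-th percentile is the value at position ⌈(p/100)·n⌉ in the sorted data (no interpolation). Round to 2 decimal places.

Sorted: 105, 106, 111, 112, 116, 129, 131, 133, 134, 141, 141, 144, 156, 160, 161, 164.
n = 16.
P25: rank ⌈25/100·16⌉ = 4 → 112.
P75: rank ⌈75/100·16⌉ = 12 → 144.
Difference: 144 − 112 = 32.

32.00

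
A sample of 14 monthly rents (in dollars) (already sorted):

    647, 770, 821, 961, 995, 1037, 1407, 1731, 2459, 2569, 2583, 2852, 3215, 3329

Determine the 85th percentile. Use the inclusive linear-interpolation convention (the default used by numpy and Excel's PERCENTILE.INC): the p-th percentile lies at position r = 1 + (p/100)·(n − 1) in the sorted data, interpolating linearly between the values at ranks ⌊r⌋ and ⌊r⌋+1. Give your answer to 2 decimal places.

n = 14.
r = 1 + (85/100)·(14 − 1) = 1 + 11.05 = 12.05.
Rank 12 is 2852 and rank 13 is 3215.
Interpolate: 2852 + 0.05·(3215 − 2852) = 2852 + 0.05·363 = 2870.15.

2870.15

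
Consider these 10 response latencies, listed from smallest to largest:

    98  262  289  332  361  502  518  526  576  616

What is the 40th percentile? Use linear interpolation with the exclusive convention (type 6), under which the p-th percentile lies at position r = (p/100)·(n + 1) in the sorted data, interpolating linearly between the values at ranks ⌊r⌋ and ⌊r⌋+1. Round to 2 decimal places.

343.60

n = 10.
r = (40/100)·(10 + 1) = 4.4.
Rank 4 is 332 and rank 5 is 361.
Interpolate: 332 + 0.4·(361 − 332) = 332 + 0.4·29 = 343.6.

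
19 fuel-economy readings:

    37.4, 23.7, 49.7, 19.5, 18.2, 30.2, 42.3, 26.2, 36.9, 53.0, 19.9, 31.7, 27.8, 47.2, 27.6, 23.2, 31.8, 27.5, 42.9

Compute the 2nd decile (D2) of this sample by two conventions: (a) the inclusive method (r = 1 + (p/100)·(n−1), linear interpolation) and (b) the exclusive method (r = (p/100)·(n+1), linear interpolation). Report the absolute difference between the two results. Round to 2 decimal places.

Sorted: 18.2, 19.5, 19.9, 23.2, 23.7, 26.2, 27.5, 27.6, 27.8, 30.2, 31.7, 31.8, 36.9, 37.4, 42.3, 42.9, 47.2, 49.7, 53.0.
n = 19.
(a) r = 4.6; between ranks 4 (23.2) and 5 (23.7): 23.5.
(b) r = 4 → value at rank 4 = 23.2.
|23.5 − 23.2| = 0.3.

0.30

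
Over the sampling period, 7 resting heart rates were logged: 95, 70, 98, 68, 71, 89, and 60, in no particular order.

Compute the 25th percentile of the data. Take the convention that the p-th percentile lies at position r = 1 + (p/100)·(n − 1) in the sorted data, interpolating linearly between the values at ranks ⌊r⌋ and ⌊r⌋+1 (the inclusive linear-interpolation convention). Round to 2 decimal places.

69.00

Sorted: 60, 68, 70, 71, 89, 95, 98.
n = 7.
r = 1 + (25/100)·(7 − 1) = 1 + 1.5 = 2.5.
Rank 2 is 68 and rank 3 is 70.
Interpolate: 68 + 0.5·(70 − 68) = 68 + 0.5·2 = 69.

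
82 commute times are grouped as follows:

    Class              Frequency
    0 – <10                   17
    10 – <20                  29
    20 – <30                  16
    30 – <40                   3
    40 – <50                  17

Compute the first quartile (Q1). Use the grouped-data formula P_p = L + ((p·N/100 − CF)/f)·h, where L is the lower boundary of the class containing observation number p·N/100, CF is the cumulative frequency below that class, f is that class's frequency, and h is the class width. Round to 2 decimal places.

11.21

N = 82; target position k = 25/100 · 82 = 20.5.
Cumulative frequencies: 17, 46, 62, 65, 82.
Observation 20.5 falls in the class 10 – <20.
L = 10, CF = 17, f = 29, h = 10.
P25 = 10 + ((20.5 − 17)/29)·10 = 10 + 1.2069 = 11.2069.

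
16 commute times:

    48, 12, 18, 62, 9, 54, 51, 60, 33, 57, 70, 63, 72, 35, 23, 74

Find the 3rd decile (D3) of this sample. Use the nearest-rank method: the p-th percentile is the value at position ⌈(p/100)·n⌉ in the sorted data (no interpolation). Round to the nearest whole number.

Sorted: 9, 12, 18, 23, 33, 35, 48, 51, 54, 57, 60, 62, 63, 70, 72, 74.
n = 16.
Position = ⌈30/100 · 16⌉ = ⌈4.8⌉ = 5.
The value at rank 5 is 33.

33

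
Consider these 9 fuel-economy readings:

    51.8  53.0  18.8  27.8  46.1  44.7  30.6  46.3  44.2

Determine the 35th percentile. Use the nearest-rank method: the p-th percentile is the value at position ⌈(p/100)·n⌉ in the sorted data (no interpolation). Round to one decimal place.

44.2

Sorted: 18.8, 27.8, 30.6, 44.2, 44.7, 46.1, 46.3, 51.8, 53.0.
n = 9.
Position = ⌈35/100 · 9⌉ = ⌈3.15⌉ = 4.
The value at rank 4 is 44.2.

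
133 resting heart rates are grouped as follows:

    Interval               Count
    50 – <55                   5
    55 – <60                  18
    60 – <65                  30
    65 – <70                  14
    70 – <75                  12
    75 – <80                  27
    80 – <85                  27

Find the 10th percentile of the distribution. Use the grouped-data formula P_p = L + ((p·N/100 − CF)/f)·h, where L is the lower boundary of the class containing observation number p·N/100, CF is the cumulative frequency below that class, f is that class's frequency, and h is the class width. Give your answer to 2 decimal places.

N = 133; target position k = 10/100 · 133 = 13.3.
Cumulative frequencies: 5, 23, 53, 67, 79, 106, 133.
Observation 13.3 falls in the class 55 – <60.
L = 55, CF = 5, f = 18, h = 5.
P10 = 55 + ((13.3 − 5)/18)·5 = 55 + 2.30556 = 57.3056.

57.31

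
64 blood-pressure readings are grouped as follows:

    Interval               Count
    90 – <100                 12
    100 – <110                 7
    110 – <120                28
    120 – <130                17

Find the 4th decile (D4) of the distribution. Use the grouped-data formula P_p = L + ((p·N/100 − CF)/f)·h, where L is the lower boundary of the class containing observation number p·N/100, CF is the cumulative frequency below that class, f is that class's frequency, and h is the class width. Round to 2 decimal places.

112.36

N = 64; target position k = 40/100 · 64 = 25.6.
Cumulative frequencies: 12, 19, 47, 64.
Observation 25.6 falls in the class 110 – <120.
L = 110, CF = 19, f = 28, h = 10.
P40 = 110 + ((25.6 − 19)/28)·10 = 110 + 2.35714 = 112.357.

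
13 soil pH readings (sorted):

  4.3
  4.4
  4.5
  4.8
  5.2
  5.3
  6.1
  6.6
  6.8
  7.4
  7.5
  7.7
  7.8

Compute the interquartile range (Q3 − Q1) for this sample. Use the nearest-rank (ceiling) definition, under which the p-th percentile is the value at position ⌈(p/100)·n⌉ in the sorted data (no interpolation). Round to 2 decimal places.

n = 13.
P25: rank ⌈25/100·13⌉ = 4 → 4.8.
P75: rank ⌈75/100·13⌉ = 10 → 7.4.
Difference: 7.4 − 4.8 = 2.6.

2.60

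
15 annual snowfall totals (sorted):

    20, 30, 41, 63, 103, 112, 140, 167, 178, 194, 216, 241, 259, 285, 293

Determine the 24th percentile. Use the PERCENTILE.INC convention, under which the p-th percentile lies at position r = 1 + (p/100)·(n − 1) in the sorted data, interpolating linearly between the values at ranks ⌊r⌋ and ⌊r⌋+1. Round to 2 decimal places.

77.40

n = 15.
r = 1 + (24/100)·(15 − 1) = 1 + 3.36 = 4.36.
Rank 4 is 63 and rank 5 is 103.
Interpolate: 63 + 0.36·(103 − 63) = 63 + 0.36·40 = 77.4.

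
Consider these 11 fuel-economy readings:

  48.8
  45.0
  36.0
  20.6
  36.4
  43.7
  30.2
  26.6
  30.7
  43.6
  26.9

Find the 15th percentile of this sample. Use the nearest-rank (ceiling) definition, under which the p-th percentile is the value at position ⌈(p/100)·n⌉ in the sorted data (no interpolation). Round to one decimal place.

26.6

Sorted: 20.6, 26.6, 26.9, 30.2, 30.7, 36.0, 36.4, 43.6, 43.7, 45.0, 48.8.
n = 11.
Position = ⌈15/100 · 11⌉ = ⌈1.65⌉ = 2.
The value at rank 2 is 26.6.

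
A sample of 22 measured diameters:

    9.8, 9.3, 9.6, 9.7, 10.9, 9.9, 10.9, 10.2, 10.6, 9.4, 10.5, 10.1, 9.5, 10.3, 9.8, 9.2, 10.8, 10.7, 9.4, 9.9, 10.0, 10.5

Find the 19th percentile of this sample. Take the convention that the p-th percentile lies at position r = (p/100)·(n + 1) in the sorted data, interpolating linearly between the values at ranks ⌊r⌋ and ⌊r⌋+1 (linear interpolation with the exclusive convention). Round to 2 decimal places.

Sorted: 9.2, 9.3, 9.4, 9.4, 9.5, 9.6, 9.7, 9.8, 9.8, 9.9, 9.9, 10.0, 10.1, 10.2, 10.3, 10.5, 10.5, 10.6, 10.7, 10.8, 10.9, 10.9.
n = 22.
r = (19/100)·(22 + 1) = 4.37.
Rank 4 is 9.4 and rank 5 is 9.5.
Interpolate: 9.4 + 0.37·(9.5 − 9.4) = 9.4 + 0.37·0.1 = 9.437.

9.44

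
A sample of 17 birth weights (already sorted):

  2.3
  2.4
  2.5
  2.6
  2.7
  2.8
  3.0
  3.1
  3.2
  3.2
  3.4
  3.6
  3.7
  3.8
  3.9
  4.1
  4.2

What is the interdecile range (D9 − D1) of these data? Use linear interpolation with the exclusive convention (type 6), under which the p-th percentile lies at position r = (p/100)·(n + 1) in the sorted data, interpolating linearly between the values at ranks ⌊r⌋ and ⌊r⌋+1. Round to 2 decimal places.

1.74

n = 17.
P10: r = 1.8; ranks 1–2 are 2.3, 2.4; interpolating gives 2.38.
P90: r = 16.2; ranks 16–17 are 4.1, 4.2; interpolating gives 4.12.
Difference: 4.12 − 2.38 = 1.74.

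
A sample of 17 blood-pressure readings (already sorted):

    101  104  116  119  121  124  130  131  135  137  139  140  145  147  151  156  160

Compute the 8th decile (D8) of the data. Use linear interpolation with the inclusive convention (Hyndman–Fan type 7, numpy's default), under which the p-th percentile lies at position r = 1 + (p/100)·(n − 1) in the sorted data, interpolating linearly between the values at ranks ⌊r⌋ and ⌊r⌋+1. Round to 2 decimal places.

146.60

n = 17.
r = 1 + (80/100)·(17 − 1) = 1 + 12.8 = 13.8.
Rank 13 is 145 and rank 14 is 147.
Interpolate: 145 + 0.8·(147 − 145) = 145 + 0.8·2 = 146.6.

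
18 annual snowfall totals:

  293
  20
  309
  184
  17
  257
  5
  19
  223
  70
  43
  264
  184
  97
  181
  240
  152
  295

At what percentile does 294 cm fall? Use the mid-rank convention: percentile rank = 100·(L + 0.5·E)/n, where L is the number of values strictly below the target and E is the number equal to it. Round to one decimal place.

Sorted: 5, 17, 19, 20, 43, 70, 97, 152, 181, 184, 184, 223, 240, 257, 264, 293, 295, 309.
Count below 294: L = 16; count equal: E = 0; n = 18.
Percentile rank = 100·(16 + 0.5·0)/18 = 100·16/18 = 88.89.

88.9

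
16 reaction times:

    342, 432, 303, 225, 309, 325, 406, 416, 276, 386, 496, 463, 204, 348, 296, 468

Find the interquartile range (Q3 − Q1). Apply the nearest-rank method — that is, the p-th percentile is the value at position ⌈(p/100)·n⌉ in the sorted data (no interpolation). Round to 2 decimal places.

Sorted: 204, 225, 276, 296, 303, 309, 325, 342, 348, 386, 406, 416, 432, 463, 468, 496.
n = 16.
P25: rank ⌈25/100·16⌉ = 4 → 296.
P75: rank ⌈75/100·16⌉ = 12 → 416.
Difference: 416 − 296 = 120.

120.00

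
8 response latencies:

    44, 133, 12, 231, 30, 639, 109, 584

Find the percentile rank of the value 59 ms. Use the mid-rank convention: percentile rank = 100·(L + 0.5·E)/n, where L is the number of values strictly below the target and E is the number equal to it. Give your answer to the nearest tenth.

37.5

Sorted: 12, 30, 44, 109, 133, 231, 584, 639.
Count below 59: L = 3; count equal: E = 0; n = 8.
Percentile rank = 100·(3 + 0.5·0)/8 = 100·3/8 = 37.5.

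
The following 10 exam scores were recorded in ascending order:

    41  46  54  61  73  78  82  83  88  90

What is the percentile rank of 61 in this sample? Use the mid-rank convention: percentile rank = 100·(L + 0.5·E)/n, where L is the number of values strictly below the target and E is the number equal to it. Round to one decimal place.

Count below 61: L = 3; count equal: E = 1; n = 10.
Percentile rank = 100·(3 + 0.5·1)/10 = 100·3.5/10 = 35.

35.0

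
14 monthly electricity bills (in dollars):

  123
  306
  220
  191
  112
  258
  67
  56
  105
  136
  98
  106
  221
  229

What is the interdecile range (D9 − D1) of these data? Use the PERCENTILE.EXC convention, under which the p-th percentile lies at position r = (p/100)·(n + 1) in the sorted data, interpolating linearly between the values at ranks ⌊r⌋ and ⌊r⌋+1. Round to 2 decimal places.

220.50

Sorted: 56, 67, 98, 105, 106, 112, 123, 136, 191, 220, 221, 229, 258, 306.
n = 14.
P10: r = 1.5; ranks 1–2 are 56, 67; interpolating gives 61.5.
P90: r = 13.5; ranks 13–14 are 258, 306; interpolating gives 282.
Difference: 282 − 61.5 = 220.5.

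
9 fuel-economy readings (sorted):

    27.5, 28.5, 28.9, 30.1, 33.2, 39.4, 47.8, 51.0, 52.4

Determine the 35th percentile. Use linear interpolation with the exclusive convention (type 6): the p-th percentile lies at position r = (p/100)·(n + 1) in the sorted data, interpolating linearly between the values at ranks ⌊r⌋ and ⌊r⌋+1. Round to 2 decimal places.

29.50

n = 9.
r = (35/100)·(9 + 1) = 3.5.
Rank 3 is 28.9 and rank 4 is 30.1.
Interpolate: 28.9 + 0.5·(30.1 − 28.9) = 28.9 + 0.5·1.2 = 29.5.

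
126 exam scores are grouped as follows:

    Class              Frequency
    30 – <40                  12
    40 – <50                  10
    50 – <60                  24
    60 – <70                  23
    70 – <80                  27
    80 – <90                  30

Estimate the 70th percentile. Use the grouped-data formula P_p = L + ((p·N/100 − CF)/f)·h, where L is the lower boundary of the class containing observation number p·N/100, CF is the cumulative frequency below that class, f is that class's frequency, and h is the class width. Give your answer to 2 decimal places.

77.11

N = 126; target position k = 70/100 · 126 = 88.2.
Cumulative frequencies: 12, 22, 46, 69, 96, 126.
Observation 88.2 falls in the class 70 – <80.
L = 70, CF = 69, f = 27, h = 10.
P70 = 70 + ((88.2 − 69)/27)·10 = 70 + 7.11111 = 77.1111.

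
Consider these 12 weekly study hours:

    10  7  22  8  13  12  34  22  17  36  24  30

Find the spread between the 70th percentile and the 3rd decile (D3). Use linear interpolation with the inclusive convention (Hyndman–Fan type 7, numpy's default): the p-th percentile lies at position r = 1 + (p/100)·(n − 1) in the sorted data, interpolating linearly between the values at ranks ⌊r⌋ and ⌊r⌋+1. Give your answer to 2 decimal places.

11.10

Sorted: 7, 8, 10, 12, 13, 17, 22, 22, 24, 30, 34, 36.
n = 12.
P30: r = 4.3; ranks 4–5 are 12, 13; interpolating gives 12.3.
P70: r = 8.7; ranks 8–9 are 22, 24; interpolating gives 23.4.
Difference: 23.4 − 12.3 = 11.1.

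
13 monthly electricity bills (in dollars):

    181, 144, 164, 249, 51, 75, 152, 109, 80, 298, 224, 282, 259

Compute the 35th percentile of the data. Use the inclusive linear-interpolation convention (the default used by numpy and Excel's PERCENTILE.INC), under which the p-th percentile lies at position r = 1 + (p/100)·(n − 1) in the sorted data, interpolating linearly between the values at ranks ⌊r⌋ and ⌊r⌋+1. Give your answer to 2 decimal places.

145.60

Sorted: 51, 75, 80, 109, 144, 152, 164, 181, 224, 249, 259, 282, 298.
n = 13.
r = 1 + (35/100)·(13 − 1) = 1 + 4.2 = 5.2.
Rank 5 is 144 and rank 6 is 152.
Interpolate: 144 + 0.2·(152 − 144) = 144 + 0.2·8 = 145.6.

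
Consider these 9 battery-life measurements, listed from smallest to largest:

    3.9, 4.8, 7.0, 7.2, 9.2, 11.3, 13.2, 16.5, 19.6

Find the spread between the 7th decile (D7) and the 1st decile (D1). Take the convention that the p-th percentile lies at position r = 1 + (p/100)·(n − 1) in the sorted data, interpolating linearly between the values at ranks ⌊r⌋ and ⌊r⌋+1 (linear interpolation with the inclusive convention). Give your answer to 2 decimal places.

7.82

n = 9.
P10: r = 1.8; ranks 1–2 are 3.9, 4.8; interpolating gives 4.62.
P70: r = 6.6; ranks 6–7 are 11.3, 13.2; interpolating gives 12.44.
Difference: 12.44 − 4.62 = 7.82.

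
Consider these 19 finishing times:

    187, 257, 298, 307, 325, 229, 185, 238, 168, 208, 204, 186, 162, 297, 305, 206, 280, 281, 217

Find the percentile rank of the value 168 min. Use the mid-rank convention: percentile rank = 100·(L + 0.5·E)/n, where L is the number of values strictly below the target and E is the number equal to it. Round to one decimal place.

Sorted: 162, 168, 185, 186, 187, 204, 206, 208, 217, 229, 238, 257, 280, 281, 297, 298, 305, 307, 325.
Count below 168: L = 1; count equal: E = 1; n = 19.
Percentile rank = 100·(1 + 0.5·1)/19 = 100·1.5/19 = 7.895.

7.9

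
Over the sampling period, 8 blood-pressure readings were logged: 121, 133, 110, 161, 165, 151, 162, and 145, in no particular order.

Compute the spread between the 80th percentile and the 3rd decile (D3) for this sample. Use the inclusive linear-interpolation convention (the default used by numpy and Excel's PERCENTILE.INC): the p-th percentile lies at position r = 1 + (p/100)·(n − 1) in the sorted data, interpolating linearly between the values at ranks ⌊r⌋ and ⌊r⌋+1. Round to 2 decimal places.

27.40

Sorted: 110, 121, 133, 145, 151, 161, 162, 165.
n = 8.
P30: r = 3.1; ranks 3–4 are 133, 145; interpolating gives 134.2.
P80: r = 6.6; ranks 6–7 are 161, 162; interpolating gives 161.6.
Difference: 161.6 − 134.2 = 27.4.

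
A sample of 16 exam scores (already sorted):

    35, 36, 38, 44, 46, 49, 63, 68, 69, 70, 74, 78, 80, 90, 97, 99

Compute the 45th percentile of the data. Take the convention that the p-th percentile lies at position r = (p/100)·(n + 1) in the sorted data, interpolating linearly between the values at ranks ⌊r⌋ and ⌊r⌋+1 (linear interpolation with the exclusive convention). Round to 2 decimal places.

n = 16.
r = (45/100)·(16 + 1) = 7.65.
Rank 7 is 63 and rank 8 is 68.
Interpolate: 63 + 0.65·(68 − 63) = 63 + 0.65·5 = 66.25.

66.25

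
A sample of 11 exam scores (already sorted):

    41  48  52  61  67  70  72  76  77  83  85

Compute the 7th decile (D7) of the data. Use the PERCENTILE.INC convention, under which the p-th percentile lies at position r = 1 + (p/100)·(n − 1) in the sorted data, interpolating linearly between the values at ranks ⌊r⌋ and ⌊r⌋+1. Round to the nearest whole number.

76

n = 11.
r = 1 + (70/100)·(11 − 1) = 1 + 7 = 8.
r is an integer, so P70 is the value at rank 8: 76.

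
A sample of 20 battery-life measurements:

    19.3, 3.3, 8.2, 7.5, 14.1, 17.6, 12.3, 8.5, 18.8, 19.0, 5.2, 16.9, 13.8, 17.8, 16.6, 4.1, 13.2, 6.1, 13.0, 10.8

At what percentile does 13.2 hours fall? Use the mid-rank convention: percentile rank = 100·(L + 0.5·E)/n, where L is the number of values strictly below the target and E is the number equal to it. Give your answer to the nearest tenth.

52.5

Sorted: 3.3, 4.1, 5.2, 6.1, 7.5, 8.2, 8.5, 10.8, 12.3, 13.0, 13.2, 13.8, 14.1, 16.6, 16.9, 17.6, 17.8, 18.8, 19.0, 19.3.
Count below 13.2: L = 10; count equal: E = 1; n = 20.
Percentile rank = 100·(10 + 0.5·1)/20 = 100·10.5/20 = 52.5.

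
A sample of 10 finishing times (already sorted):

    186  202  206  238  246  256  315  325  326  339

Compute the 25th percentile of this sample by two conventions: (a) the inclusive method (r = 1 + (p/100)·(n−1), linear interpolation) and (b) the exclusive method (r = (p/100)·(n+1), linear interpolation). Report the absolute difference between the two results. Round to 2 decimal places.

n = 10.
(a) r = 3.25; between ranks 3 (206) and 4 (238): 214.
(b) r = 2.75; between ranks 2 (202) and 3 (206): 205.
|214 − 205| = 9.

9.00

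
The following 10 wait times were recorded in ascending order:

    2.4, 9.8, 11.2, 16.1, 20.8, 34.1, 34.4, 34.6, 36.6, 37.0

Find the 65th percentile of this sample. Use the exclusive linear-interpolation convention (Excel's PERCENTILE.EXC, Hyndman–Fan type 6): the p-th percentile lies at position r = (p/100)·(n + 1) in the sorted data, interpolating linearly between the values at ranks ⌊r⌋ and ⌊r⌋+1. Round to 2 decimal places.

n = 10.
r = (65/100)·(10 + 1) = 7.15.
Rank 7 is 34.4 and rank 8 is 34.6.
Interpolate: 34.4 + 0.15·(34.6 − 34.4) = 34.4 + 0.15·0.2 = 34.43.

34.43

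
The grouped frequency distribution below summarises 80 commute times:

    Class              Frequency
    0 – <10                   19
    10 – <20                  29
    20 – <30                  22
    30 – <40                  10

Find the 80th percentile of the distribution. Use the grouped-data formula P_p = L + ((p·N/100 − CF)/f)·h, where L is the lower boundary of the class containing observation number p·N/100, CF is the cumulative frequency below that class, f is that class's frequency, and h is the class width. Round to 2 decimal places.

N = 80; target position k = 80/100 · 80 = 64.
Cumulative frequencies: 19, 48, 70, 80.
Observation 64 falls in the class 20 – <30.
L = 20, CF = 48, f = 22, h = 10.
P80 = 20 + ((64 − 48)/22)·10 = 20 + 7.27273 = 27.2727.

27.27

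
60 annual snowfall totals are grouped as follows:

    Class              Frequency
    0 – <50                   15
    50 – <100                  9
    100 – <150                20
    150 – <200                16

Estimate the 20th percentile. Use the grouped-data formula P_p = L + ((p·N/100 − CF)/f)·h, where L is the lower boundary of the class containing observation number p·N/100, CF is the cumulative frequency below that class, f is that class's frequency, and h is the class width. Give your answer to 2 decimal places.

N = 60; target position k = 20/100 · 60 = 12.
Cumulative frequencies: 15, 24, 44, 60.
Observation 12 falls in the class 0 – <50.
L = 0, CF = 0, f = 15, h = 50.
P20 = 0 + ((12 − 0)/15)·50 = 0 + 40 = 40.

40.00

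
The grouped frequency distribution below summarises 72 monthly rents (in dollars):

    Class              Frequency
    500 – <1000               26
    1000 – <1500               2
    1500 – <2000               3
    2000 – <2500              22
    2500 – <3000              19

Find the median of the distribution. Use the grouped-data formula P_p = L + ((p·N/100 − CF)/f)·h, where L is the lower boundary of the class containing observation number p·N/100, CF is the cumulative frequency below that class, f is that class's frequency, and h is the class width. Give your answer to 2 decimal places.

N = 72; target position k = 50/100 · 72 = 36.
Cumulative frequencies: 26, 28, 31, 53, 72.
Observation 36 falls in the class 2000 – <2500.
L = 2000, CF = 31, f = 22, h = 500.
P50 = 2000 + ((36 − 31)/22)·500 = 2000 + 113.636 = 2113.64.

2113.64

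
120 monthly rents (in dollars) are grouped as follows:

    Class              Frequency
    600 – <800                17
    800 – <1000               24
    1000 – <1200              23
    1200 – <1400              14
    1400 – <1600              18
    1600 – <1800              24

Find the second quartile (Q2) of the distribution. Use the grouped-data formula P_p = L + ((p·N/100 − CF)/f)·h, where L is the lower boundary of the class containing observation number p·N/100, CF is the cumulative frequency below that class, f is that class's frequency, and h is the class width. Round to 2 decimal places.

N = 120; target position k = 50/100 · 120 = 60.
Cumulative frequencies: 17, 41, 64, 78, 96, 120.
Observation 60 falls in the class 1000 – <1200.
L = 1000, CF = 41, f = 23, h = 200.
P50 = 1000 + ((60 − 41)/23)·200 = 1000 + 165.217 = 1165.22.

1165.22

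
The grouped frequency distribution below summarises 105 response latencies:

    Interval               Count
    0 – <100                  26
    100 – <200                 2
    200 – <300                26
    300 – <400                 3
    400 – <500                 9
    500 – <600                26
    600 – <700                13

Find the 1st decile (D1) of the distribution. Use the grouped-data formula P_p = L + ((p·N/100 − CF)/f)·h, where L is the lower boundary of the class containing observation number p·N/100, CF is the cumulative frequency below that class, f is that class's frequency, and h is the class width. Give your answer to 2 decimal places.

40.38

N = 105; target position k = 10/100 · 105 = 10.5.
Cumulative frequencies: 26, 28, 54, 57, 66, 92, 105.
Observation 10.5 falls in the class 0 – <100.
L = 0, CF = 0, f = 26, h = 100.
P10 = 0 + ((10.5 − 0)/26)·100 = 0 + 40.3846 = 40.3846.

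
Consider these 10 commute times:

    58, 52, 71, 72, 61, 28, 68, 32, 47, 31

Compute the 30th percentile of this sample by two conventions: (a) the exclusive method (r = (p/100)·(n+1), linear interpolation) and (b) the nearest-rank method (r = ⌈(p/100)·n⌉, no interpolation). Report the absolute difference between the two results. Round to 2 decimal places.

Sorted: 28, 31, 32, 47, 52, 58, 61, 68, 71, 72.
n = 10.
(a) r = 3.3; between ranks 3 (32) and 4 (47): 36.5.
(b) the nearest-rank method: rank 3 → 32.
|36.5 − 32| = 4.5.

4.50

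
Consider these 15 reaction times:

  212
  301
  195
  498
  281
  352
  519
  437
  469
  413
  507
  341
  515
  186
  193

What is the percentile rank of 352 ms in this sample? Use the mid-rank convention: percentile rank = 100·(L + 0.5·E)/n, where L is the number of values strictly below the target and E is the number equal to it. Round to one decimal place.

50.0

Sorted: 186, 193, 195, 212, 281, 301, 341, 352, 413, 437, 469, 498, 507, 515, 519.
Count below 352: L = 7; count equal: E = 1; n = 15.
Percentile rank = 100·(7 + 0.5·1)/15 = 100·7.5/15 = 50.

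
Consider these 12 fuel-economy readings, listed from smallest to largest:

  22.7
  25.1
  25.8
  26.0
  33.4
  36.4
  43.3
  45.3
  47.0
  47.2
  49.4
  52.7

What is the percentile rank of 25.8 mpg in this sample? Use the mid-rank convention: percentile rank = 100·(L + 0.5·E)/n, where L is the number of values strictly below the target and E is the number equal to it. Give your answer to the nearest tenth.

Count below 25.8: L = 2; count equal: E = 1; n = 12.
Percentile rank = 100·(2 + 0.5·1)/12 = 100·2.5/12 = 20.83.

20.8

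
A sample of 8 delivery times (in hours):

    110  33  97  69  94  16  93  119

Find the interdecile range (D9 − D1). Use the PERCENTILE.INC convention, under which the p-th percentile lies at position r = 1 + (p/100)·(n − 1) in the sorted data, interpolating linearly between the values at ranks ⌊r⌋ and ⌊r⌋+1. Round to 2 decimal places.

Sorted: 16, 33, 69, 93, 94, 97, 110, 119.
n = 8.
P10: r = 1.7; ranks 1–2 are 16, 33; interpolating gives 27.9.
P90: r = 7.3; ranks 7–8 are 110, 119; interpolating gives 112.7.
Difference: 112.7 − 27.9 = 84.8.

84.80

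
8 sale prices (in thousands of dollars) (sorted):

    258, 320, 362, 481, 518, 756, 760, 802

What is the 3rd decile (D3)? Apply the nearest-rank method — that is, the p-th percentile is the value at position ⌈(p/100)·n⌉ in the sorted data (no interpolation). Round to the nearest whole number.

362

n = 8.
Position = ⌈30/100 · 8⌉ = ⌈2.4⌉ = 3.
The value at rank 3 is 362.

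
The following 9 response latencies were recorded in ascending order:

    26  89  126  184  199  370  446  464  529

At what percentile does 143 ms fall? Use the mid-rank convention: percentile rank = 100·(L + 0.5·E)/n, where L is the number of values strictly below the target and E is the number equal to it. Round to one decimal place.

Count below 143: L = 3; count equal: E = 0; n = 9.
Percentile rank = 100·(3 + 0.5·0)/9 = 100·3/9 = 33.33.

33.3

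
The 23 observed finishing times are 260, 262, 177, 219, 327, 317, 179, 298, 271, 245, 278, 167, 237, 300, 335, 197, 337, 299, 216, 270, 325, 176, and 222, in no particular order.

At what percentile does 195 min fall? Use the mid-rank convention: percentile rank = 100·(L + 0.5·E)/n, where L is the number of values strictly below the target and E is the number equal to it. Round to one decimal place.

Sorted: 167, 176, 177, 179, 197, 216, 219, 222, 237, 245, 260, 262, 270, 271, 278, 298, 299, 300, 317, 325, 327, 335, 337.
Count below 195: L = 4; count equal: E = 0; n = 23.
Percentile rank = 100·(4 + 0.5·0)/23 = 100·4/23 = 17.39.

17.4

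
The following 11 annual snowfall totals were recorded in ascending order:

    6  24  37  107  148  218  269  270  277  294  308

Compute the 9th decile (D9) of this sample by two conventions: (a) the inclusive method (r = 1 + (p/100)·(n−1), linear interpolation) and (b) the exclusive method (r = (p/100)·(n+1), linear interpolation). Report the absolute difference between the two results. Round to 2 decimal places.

11.20

n = 11.
(a) r = 10 → value at rank 10 = 294.
(b) r = 10.8; between ranks 10 (294) and 11 (308): 305.2.
|294 − 305.2| = 11.2.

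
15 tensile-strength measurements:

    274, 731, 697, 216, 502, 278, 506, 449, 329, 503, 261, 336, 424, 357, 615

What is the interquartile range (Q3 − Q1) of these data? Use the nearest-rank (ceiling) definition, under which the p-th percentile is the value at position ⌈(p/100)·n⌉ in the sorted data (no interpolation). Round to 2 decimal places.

228.00

Sorted: 216, 261, 274, 278, 329, 336, 357, 424, 449, 502, 503, 506, 615, 697, 731.
n = 15.
P25: rank ⌈25/100·15⌉ = 4 → 278.
P75: rank ⌈75/100·15⌉ = 12 → 506.
Difference: 506 − 278 = 228.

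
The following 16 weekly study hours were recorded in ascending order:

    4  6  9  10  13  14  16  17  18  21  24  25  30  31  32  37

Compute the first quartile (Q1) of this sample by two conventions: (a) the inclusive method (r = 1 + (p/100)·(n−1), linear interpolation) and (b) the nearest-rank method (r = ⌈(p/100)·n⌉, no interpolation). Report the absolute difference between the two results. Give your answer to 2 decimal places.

n = 16.
(a) r = 4.75; between ranks 4 (10) and 5 (13): 12.25.
(b) the nearest-rank method: rank 4 → 10.
|12.25 − 10| = 2.25.

2.25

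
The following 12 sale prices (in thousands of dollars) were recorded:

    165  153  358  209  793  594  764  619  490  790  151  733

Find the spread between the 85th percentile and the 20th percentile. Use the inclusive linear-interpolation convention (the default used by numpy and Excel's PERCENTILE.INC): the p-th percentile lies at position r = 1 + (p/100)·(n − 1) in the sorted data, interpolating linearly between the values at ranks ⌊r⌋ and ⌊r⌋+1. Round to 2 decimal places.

Sorted: 151, 153, 165, 209, 358, 490, 594, 619, 733, 764, 790, 793.
n = 12.
P20: r = 3.2; ranks 3–4 are 165, 209; interpolating gives 173.8.
P85: r = 10.35; ranks 10–11 are 764, 790; interpolating gives 773.1.
Difference: 773.1 − 173.8 = 599.3.

599.30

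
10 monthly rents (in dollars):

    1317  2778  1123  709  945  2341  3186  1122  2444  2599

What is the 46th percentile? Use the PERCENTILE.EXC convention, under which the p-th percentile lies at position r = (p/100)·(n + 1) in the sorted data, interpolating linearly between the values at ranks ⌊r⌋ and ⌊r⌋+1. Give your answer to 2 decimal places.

Sorted: 709, 945, 1122, 1123, 1317, 2341, 2444, 2599, 2778, 3186.
n = 10.
r = (46/100)·(10 + 1) = 5.06.
Rank 5 is 1317 and rank 6 is 2341.
Interpolate: 1317 + 0.06·(2341 − 1317) = 1317 + 0.06·1024 = 1378.44.

1378.44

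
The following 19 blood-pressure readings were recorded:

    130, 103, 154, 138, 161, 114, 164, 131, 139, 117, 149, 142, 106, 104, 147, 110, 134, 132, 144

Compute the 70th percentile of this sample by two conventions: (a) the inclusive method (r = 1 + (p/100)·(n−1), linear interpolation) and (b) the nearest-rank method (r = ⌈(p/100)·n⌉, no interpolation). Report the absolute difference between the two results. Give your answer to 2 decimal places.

Sorted: 103, 104, 106, 110, 114, 117, 130, 131, 132, 134, 138, 139, 142, 144, 147, 149, 154, 161, 164.
n = 19.
(a) r = 13.6; between ranks 13 (142) and 14 (144): 143.2.
(b) the nearest-rank method: rank 14 → 144.
|143.2 − 144| = 0.8.

0.80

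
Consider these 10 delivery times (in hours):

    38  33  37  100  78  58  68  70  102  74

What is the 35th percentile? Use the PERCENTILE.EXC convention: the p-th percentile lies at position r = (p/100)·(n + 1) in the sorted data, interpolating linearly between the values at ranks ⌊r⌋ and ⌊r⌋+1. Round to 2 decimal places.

55.00

Sorted: 33, 37, 38, 58, 68, 70, 74, 78, 100, 102.
n = 10.
r = (35/100)·(10 + 1) = 3.85.
Rank 3 is 38 and rank 4 is 58.
Interpolate: 38 + 0.85·(58 − 38) = 38 + 0.85·20 = 55.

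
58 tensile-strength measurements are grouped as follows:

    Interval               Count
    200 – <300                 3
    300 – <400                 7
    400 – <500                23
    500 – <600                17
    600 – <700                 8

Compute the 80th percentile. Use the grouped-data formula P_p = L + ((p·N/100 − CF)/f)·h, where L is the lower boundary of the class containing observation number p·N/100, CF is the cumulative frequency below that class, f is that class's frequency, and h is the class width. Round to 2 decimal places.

578.82

N = 58; target position k = 80/100 · 58 = 46.4.
Cumulative frequencies: 3, 10, 33, 50, 58.
Observation 46.4 falls in the class 500 – <600.
L = 500, CF = 33, f = 17, h = 100.
P80 = 500 + ((46.4 − 33)/17)·100 = 500 + 78.8235 = 578.824.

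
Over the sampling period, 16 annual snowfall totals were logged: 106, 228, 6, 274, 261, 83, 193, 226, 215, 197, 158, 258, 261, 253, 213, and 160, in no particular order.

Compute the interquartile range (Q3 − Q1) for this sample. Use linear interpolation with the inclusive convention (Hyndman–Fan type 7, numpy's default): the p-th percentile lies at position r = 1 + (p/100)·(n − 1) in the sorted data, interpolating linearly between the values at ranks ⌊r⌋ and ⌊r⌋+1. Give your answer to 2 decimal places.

94.75

Sorted: 6, 83, 106, 158, 160, 193, 197, 213, 215, 226, 228, 253, 258, 261, 261, 274.
n = 16.
P25: r = 4.75; ranks 4–5 are 158, 160; interpolating gives 159.5.
P75: r = 12.25; ranks 12–13 are 253, 258; interpolating gives 254.25.
Difference: 254.25 − 159.5 = 94.75.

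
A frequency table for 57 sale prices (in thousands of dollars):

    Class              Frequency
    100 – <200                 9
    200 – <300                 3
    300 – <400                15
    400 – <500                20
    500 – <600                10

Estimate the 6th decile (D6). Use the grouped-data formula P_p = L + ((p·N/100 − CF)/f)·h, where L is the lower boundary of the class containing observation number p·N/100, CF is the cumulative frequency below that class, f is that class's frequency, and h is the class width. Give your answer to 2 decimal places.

436.00

N = 57; target position k = 60/100 · 57 = 34.2.
Cumulative frequencies: 9, 12, 27, 47, 57.
Observation 34.2 falls in the class 400 – <500.
L = 400, CF = 27, f = 20, h = 100.
P60 = 400 + ((34.2 − 27)/20)·100 = 400 + 36 = 436.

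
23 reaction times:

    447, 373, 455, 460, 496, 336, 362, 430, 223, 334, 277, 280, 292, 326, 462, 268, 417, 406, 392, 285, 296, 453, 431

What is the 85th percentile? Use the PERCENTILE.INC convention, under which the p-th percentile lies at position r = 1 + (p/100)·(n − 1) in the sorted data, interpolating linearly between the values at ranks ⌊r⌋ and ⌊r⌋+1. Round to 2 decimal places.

454.40

Sorted: 223, 268, 277, 280, 285, 292, 296, 326, 334, 336, 362, 373, 392, 406, 417, 430, 431, 447, 453, 455, 460, 462, 496.
n = 23.
r = 1 + (85/100)·(23 − 1) = 1 + 18.7 = 19.7.
Rank 19 is 453 and rank 20 is 455.
Interpolate: 453 + 0.7·(455 − 453) = 453 + 0.7·2 = 454.4.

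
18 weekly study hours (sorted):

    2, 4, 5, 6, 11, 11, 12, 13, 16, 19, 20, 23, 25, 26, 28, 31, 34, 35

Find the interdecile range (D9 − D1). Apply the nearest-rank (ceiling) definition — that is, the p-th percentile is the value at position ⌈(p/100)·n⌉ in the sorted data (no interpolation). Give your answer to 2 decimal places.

n = 18.
P10: rank ⌈10/100·18⌉ = 2 → 4.
P90: rank ⌈90/100·18⌉ = 17 → 34.
Difference: 34 − 4 = 30.

30.00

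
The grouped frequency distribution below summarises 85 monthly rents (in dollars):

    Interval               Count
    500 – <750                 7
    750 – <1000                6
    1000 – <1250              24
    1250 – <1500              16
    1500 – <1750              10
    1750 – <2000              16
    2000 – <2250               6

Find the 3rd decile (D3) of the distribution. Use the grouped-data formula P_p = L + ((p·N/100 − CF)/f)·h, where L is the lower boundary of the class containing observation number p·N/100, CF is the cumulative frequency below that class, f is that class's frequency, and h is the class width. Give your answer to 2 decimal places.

N = 85; target position k = 30/100 · 85 = 25.5.
Cumulative frequencies: 7, 13, 37, 53, 63, 79, 85.
Observation 25.5 falls in the class 1000 – <1250.
L = 1000, CF = 13, f = 24, h = 250.
P30 = 1000 + ((25.5 − 13)/24)·250 = 1000 + 130.208 = 1130.21.

1130.21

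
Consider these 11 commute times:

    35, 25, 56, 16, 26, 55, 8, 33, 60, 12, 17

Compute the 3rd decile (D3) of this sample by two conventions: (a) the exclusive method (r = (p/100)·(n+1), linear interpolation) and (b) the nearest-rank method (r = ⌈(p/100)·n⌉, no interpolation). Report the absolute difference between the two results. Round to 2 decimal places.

0.40

Sorted: 8, 12, 16, 17, 25, 26, 33, 35, 55, 56, 60.
n = 11.
(a) r = 3.6; between ranks 3 (16) and 4 (17): 16.6.
(b) the nearest-rank method: rank 4 → 17.
|16.6 − 17| = 0.4.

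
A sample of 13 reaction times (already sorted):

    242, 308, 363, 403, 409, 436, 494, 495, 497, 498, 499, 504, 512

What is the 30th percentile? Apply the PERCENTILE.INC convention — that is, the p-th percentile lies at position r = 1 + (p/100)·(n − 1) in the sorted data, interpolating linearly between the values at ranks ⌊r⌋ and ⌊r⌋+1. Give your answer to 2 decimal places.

406.60

n = 13.
r = 1 + (30/100)·(13 − 1) = 1 + 3.6 = 4.6.
Rank 4 is 403 and rank 5 is 409.
Interpolate: 403 + 0.6·(409 − 403) = 403 + 0.6·6 = 406.6.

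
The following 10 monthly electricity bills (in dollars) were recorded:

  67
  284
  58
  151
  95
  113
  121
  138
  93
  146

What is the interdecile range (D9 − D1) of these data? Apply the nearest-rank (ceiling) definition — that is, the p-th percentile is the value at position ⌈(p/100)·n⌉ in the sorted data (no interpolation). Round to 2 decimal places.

93.00

Sorted: 58, 67, 93, 95, 113, 121, 138, 146, 151, 284.
n = 10.
P10: rank ⌈10/100·10⌉ = 1 → 58.
P90: rank ⌈90/100·10⌉ = 9 → 151.
Difference: 151 − 58 = 93.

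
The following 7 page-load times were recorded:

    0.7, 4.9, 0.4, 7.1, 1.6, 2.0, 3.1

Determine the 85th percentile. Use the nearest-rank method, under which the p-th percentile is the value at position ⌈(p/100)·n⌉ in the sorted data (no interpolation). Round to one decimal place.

4.9

Sorted: 0.4, 0.7, 1.6, 2.0, 3.1, 4.9, 7.1.
n = 7.
Position = ⌈85/100 · 7⌉ = ⌈5.95⌉ = 6.
The value at rank 6 is 4.9.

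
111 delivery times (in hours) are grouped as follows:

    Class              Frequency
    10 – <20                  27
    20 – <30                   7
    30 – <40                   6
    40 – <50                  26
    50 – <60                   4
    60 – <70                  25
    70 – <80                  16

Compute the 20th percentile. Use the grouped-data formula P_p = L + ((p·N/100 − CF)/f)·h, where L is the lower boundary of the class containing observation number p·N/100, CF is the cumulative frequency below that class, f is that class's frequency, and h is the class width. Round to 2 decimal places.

18.22

N = 111; target position k = 20/100 · 111 = 22.2.
Cumulative frequencies: 27, 34, 40, 66, 70, 95, 111.
Observation 22.2 falls in the class 10 – <20.
L = 10, CF = 0, f = 27, h = 10.
P20 = 10 + ((22.2 − 0)/27)·10 = 10 + 8.22222 = 18.2222.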